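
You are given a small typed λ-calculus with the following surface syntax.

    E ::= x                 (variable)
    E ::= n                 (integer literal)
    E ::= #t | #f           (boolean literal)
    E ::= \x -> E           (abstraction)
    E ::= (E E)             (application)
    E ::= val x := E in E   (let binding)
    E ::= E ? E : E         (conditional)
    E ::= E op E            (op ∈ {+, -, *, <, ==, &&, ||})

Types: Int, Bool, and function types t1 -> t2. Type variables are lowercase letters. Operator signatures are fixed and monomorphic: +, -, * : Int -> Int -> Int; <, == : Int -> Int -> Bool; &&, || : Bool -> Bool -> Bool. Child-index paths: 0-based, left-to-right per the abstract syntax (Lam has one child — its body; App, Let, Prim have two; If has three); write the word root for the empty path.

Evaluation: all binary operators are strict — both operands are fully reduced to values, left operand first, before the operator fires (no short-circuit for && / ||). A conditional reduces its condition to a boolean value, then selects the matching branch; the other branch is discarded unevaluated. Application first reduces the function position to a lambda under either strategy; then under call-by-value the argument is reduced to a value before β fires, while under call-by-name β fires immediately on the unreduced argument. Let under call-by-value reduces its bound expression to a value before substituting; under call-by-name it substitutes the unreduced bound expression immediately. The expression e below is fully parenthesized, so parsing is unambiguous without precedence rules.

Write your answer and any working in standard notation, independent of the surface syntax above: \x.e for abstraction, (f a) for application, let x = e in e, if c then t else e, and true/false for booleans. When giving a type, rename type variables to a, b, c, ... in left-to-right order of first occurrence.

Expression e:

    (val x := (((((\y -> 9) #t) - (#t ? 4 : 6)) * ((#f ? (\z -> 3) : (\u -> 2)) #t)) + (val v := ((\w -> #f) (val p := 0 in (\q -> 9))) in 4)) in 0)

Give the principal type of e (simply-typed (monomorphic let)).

Answer: Int

Working:
\y._ : a -> Int
  unify a -> Int ~ Bool -> b
  unify a ~ Bool
  unify Int ~ b
_ _ : Int
  unify Int ~ Int
  unify Bool ~ Bool
  unify Int ~ Int
  unify Int ~ Int
  unify Int ~ Int
  unify Bool ~ Bool
\z._ : c -> Int
\u._ : d -> Int
  unify c -> Int ~ d -> Int
  unify c ~ d
  unify Int ~ Int
  unify d -> Int ~ Bool -> e
  unify d ~ Bool
  unify Int ~ e
_ _ : Int
  unify Int ~ Int
  unify Int ~ Int
\w._ : f -> Bool
let p : Int
\q._ : g -> Int
  unify f -> Bool ~ (g -> Int) -> h
  unify f ~ g -> Int
  unify Bool ~ h
_ _ : Bool
let v : Bool
  unify Int ~ Int
let x : Int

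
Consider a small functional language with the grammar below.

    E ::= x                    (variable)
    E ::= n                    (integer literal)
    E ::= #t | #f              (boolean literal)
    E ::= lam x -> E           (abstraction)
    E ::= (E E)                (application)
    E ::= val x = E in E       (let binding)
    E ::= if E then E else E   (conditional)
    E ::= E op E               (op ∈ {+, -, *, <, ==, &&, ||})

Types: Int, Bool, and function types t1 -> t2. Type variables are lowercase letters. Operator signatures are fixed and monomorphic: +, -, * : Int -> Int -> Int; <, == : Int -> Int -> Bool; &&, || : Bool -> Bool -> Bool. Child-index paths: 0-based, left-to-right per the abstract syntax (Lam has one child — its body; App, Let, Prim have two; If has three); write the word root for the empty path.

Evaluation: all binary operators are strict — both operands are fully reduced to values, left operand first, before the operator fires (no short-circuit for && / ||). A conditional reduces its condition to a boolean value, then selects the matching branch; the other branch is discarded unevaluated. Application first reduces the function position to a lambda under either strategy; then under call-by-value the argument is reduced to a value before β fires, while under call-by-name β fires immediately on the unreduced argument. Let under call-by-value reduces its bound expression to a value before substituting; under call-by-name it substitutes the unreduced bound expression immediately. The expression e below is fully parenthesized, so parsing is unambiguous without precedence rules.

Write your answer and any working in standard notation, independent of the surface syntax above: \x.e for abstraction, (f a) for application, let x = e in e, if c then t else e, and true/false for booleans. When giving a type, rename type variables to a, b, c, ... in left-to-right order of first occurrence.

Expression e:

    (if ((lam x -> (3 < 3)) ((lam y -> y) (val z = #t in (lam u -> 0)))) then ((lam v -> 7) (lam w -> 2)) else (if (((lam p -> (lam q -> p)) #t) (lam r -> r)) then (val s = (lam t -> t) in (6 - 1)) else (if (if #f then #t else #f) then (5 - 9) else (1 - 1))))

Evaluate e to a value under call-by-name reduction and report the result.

Trace:
step 0: (if ((\x.(3 < 3)) ((\y.y) (let z = true in (\u.0)))) then ((\v.7) (\w.2)) else (if (((\p.(\q.p)) true) (\r.r)) then (let s = (\t.t) in (6 - 1)) else (if (if false then true else false) then (5 - 9) else (1 - 1))))
step 1: [beta@0] (if (3 < 3) then ((\v.7) (\w.2)) else (if (((\p.(\q.p)) true) (\r.r)) then (let s = (\t.t) in (6 - 1)) else (if (if false then true else false) then (5 - 9) else (1 - 1))))
step 2: [delta@0] (if false then ((\v.7) (\w.2)) else (if (((\p.(\q.p)) true) (\r.r)) then (let s = (\t.t) in (6 - 1)) else (if (if false then true else false) then (5 - 9) else (1 - 1))))
step 3: [if@root] (if (((\p.(\q.p)) true) (\r.r)) then (let s = (\t.t) in (6 - 1)) else (if (if false then true else false) then (5 - 9) else (1 - 1)))
step 4: [beta@0.0] (if ((\q.true) (\r.r)) then (let s = (\t.t) in (6 - 1)) else (if (if false then true else false) then (5 - 9) else (1 - 1)))
step 5: [beta@0] (if true then (let s = (\t.t) in (6 - 1)) else (if (if false then true else false) then (5 - 9) else (1 - 1)))
step 6: [if@root] (let s = (\t.t) in (6 - 1))
step 7: [let@root] (6 - 1)
step 8: [delta@root] 5

Answer: 5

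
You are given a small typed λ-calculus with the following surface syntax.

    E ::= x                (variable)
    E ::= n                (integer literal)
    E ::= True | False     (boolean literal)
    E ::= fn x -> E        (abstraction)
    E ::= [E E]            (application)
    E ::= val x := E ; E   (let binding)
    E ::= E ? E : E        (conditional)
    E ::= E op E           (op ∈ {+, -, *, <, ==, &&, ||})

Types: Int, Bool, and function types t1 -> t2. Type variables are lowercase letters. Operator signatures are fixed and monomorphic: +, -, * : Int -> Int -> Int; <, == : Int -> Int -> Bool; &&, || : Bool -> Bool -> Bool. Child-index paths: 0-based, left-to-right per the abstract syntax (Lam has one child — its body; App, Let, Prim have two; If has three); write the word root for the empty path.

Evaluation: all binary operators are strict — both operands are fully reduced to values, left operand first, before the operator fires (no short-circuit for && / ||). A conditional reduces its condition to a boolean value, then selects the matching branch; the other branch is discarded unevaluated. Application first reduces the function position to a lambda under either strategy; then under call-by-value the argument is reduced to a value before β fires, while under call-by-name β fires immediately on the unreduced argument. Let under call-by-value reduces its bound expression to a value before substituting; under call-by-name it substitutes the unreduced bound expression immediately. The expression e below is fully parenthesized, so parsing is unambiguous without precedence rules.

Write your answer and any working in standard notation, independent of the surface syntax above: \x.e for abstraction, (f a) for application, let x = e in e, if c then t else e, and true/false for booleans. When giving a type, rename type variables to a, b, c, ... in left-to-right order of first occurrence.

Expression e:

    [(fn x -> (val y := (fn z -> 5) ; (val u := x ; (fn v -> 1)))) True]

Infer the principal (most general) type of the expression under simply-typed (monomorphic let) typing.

Trace:
\z._ : b -> Int
let y : b -> Int
x : a
let u : a
\v._ : c -> Int
\x._ : a -> c -> Int
  unify a -> c -> Int ~ Bool -> d
  unify a ~ Bool
  unify c -> Int ~ d
_ _ : c -> Int

Answer: a -> Int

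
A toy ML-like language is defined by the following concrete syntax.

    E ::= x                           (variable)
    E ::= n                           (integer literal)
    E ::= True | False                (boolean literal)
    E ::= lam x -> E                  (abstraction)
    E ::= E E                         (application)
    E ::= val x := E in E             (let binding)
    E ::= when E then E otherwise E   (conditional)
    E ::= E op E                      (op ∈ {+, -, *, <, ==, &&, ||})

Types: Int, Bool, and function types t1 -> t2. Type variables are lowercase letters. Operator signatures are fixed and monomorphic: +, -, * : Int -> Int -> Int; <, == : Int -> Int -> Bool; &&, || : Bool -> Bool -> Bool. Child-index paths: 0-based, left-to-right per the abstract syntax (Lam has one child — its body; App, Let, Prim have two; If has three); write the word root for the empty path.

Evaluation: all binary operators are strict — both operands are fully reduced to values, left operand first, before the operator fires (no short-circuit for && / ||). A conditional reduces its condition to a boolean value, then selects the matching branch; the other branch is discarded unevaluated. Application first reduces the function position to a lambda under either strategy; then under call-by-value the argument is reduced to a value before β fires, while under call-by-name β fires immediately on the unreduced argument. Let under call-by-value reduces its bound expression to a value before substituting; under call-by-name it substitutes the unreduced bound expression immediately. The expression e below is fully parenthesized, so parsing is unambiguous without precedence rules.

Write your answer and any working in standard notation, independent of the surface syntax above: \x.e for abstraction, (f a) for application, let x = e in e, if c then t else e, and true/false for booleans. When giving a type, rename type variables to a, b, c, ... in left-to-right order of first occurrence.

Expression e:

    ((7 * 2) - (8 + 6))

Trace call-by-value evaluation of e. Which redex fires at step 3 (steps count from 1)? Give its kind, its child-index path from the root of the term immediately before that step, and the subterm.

Working:
step 0: ((7 * 2) - (8 + 6))
step 1: [delta@0] (14 - (8 + 6))
step 2: [delta@1] (14 - 14)
step 3: [delta@root] 0

Answer: delta at root : (14 - 14)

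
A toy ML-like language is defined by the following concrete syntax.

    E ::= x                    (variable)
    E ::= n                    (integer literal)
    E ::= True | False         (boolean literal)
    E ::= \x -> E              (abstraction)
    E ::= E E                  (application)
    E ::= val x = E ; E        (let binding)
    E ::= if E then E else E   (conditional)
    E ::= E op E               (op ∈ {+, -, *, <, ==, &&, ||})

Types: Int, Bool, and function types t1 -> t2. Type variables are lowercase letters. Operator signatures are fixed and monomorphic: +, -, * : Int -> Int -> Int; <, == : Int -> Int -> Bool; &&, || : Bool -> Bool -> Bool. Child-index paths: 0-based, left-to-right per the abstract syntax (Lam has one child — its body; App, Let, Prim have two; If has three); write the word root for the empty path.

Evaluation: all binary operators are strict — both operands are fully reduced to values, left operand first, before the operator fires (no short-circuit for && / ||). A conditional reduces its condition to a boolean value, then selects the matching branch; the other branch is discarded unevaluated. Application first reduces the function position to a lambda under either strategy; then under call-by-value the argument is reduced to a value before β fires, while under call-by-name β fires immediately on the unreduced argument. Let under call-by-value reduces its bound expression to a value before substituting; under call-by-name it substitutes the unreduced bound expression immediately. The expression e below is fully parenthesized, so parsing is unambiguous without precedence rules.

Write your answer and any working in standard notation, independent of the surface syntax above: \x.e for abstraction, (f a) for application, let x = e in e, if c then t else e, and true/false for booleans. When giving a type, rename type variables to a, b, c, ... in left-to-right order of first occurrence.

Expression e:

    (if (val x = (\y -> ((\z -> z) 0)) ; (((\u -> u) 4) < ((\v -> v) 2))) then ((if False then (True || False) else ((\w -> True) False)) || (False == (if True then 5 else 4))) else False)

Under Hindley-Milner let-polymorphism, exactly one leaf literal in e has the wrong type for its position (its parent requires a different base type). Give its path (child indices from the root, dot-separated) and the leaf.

Trace:
z : b
\z._ : b -> b
  unify b -> b ~ Int -> c
  unify b ~ Int
  unify Int ~ c
_ _ : Int
\y._ : a -> Int
let x : forall. a -> Int
u : d
\u._ : d -> d
  unify d -> d ~ Int -> e
  unify d ~ Int
  unify Int ~ e
_ _ : Int
  unify Int ~ Int
v : f
\v._ : f -> f
  unify f -> f ~ Int -> g
  unify f ~ Int
  unify Int ~ g
_ _ : Int
  unify Int ~ Int
  unify Bool ~ Bool
  unify Bool ~ Bool
  unify Bool ~ Bool
  unify Bool ~ Bool
\w._ : h -> Bool
  unify h -> Bool ~ Bool -> i
  unify h ~ Bool
  unify Bool ~ i
_ _ : Bool
  unify Bool ~ Bool
  unify Bool ~ Bool
  unify Bool ~ Int
  FAIL: mismatch Bool ~ Int

Answer: 1.1.0 : false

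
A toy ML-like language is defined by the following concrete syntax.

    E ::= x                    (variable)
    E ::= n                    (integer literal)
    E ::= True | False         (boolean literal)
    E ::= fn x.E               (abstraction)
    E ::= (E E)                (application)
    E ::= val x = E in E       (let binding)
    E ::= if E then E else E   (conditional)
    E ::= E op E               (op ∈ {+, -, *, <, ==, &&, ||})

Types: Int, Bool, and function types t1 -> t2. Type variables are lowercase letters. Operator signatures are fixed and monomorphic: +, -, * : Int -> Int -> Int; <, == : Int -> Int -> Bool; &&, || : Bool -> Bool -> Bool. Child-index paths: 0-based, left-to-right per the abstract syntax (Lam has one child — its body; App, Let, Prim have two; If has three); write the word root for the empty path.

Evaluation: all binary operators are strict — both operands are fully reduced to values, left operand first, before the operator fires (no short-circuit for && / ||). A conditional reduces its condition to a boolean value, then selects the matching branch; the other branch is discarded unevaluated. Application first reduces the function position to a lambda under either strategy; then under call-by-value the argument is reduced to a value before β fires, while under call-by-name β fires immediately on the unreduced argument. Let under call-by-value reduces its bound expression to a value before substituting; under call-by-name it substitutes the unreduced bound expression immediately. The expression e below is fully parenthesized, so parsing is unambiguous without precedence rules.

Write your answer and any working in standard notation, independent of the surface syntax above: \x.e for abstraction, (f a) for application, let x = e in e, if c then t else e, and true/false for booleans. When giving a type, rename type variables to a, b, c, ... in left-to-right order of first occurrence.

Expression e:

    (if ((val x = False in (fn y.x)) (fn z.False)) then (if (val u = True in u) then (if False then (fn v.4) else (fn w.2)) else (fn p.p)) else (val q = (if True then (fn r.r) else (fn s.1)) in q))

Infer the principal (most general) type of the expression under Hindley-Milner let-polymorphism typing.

Answer: Int -> Int

Derivation:
let x : Bool
x : Bool
\y._ : a -> Bool
\z._ : b -> Bool
  unify a -> Bool ~ (b -> Bool) -> c
  unify a ~ b -> Bool
  unify Bool ~ c
_ _ : Bool
  unify Bool ~ Bool
let u : Bool
u : Bool
  unify Bool ~ Bool
  unify Bool ~ Bool
\v._ : d -> Int
\w._ : e -> Int
  unify d -> Int ~ e -> Int
  unify d ~ e
  unify Int ~ Int
p : f
\p._ : f -> f
  unify e -> Int ~ f -> f
  unify e ~ f
  unify Int ~ f
  unify Bool ~ Bool
r : g
\r._ : g -> g
\s._ : h -> Int
  unify g -> g ~ h -> Int
  unify g ~ h
  unify h ~ Int
let q : Int -> Int
q : Int -> Int
  unify Int -> Int ~ Int -> Int
  unify Int ~ Int
  unify Int ~ Int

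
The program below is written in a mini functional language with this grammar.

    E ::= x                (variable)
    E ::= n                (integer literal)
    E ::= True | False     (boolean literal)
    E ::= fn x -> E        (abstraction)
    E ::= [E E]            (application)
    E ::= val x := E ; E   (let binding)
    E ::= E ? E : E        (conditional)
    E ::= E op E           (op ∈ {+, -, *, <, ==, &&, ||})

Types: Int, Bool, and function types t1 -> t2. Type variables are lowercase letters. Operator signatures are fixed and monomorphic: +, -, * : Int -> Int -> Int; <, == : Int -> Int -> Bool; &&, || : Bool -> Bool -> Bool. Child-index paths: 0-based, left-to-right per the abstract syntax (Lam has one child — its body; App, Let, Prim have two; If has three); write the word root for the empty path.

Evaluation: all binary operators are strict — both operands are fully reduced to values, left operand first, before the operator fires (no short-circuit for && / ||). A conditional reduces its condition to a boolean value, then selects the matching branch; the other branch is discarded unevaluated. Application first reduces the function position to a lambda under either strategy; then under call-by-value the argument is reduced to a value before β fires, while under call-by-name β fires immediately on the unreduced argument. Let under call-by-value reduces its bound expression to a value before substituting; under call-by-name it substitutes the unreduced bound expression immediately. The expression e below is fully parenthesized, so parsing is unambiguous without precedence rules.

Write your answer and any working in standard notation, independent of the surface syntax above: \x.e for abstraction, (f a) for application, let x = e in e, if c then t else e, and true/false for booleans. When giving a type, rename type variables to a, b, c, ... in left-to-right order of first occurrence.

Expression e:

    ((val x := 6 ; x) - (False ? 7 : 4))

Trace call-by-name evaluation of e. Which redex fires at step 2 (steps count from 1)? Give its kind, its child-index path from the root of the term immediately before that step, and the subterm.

Answer: if at 1 : (if false then 7 else 4)

Working:
step 0: ((let x = 6 in x) - (if false then 7 else 4))
step 1: [let@0] (6 - (if false then 7 else 4))
step 2: [if@1] (6 - 4)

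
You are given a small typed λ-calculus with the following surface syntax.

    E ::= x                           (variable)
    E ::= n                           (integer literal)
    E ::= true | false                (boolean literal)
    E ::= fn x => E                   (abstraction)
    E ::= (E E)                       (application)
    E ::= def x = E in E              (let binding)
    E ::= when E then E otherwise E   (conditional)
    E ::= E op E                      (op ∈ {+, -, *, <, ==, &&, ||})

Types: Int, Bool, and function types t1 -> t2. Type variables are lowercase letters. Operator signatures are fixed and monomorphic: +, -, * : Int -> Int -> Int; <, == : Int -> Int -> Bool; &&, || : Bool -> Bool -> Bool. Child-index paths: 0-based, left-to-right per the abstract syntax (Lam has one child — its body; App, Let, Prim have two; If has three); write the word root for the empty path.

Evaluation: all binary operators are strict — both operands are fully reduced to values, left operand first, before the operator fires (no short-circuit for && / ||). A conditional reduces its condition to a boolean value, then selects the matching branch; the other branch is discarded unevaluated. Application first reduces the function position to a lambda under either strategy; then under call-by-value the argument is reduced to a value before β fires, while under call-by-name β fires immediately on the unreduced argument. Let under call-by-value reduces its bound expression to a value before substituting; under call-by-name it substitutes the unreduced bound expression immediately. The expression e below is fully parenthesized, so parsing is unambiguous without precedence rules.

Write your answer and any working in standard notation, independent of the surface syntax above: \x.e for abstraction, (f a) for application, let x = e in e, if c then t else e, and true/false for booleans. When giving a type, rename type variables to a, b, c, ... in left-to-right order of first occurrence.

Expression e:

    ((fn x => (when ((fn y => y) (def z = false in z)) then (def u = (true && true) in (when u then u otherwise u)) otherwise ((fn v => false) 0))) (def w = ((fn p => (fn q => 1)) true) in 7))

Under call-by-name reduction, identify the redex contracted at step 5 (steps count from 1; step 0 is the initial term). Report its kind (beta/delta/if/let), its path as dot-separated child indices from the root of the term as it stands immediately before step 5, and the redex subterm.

Answer: beta at root : ((\v.false) 0)

Trace:
step 0: ((\x.(if ((\y.y) (let z = false in z)) then (let u = (true && true) in (if u then u else u)) else ((\v.false) 0))) (let w = ((\p.(\q.1)) true) in 7))
step 1: [beta@root] (if ((\y.y) (let z = false in z)) then (let u = (true && true) in (if u then u else u)) else ((\v.false) 0))
step 2: [beta@0] (if (let z = false in z) then (let u = (true && true) in (if u then u else u)) else ((\v.false) 0))
step 3: [let@0] (if false then (let u = (true && true) in (if u then u else u)) else ((\v.false) 0))
step 4: [if@root] ((\v.false) 0)
step 5: [beta@root] false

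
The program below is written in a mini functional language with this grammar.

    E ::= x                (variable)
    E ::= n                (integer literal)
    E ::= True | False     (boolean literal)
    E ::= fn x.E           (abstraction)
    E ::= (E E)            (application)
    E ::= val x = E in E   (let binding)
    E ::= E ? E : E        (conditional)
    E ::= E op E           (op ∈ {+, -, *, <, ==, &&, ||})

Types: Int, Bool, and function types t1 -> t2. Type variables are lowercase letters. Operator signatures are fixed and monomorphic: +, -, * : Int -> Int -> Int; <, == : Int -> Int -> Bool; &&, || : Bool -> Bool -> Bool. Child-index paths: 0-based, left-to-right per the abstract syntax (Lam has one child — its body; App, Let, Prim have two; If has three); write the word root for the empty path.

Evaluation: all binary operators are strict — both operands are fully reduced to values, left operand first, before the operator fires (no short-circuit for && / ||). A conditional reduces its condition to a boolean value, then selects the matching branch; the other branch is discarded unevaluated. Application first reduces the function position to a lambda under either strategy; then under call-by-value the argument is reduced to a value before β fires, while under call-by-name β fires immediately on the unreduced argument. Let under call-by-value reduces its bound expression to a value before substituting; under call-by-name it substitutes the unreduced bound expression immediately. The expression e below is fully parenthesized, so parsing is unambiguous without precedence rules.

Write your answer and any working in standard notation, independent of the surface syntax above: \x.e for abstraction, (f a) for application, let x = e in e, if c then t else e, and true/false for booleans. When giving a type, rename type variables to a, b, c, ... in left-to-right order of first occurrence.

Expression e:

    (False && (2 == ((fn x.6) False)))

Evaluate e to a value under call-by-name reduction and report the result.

Trace:
step 0: (false && (2 == ((\x.6) false)))
step 1: [beta@1.1] (false && (2 == 6))
step 2: [delta@1] (false && false)
step 3: [delta@root] false

Answer: false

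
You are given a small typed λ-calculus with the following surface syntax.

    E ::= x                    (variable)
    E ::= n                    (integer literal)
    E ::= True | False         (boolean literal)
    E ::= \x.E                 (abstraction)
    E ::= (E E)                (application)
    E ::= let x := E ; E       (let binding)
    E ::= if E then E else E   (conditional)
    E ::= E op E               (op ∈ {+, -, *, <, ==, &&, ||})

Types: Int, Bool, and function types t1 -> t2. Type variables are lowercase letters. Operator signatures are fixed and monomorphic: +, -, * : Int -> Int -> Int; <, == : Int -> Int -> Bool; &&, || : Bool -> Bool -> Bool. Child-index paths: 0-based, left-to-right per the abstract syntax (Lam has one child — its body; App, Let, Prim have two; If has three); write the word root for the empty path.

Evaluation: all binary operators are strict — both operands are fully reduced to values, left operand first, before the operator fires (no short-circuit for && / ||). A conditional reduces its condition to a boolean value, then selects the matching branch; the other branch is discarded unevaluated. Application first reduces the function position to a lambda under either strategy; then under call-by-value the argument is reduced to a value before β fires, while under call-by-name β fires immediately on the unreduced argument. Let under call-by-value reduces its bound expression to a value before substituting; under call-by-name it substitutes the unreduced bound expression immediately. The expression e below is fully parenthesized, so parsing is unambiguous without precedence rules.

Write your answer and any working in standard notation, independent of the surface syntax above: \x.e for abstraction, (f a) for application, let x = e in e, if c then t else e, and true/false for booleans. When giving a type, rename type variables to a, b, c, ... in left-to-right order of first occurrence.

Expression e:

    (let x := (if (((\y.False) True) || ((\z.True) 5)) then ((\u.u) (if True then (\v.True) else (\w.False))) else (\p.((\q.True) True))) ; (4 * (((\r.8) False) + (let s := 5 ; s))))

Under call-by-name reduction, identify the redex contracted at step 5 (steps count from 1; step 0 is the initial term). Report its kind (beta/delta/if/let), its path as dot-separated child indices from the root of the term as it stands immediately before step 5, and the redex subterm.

Answer: delta at root : (4 * 13)

Derivation:
step 0: (let x = (if (((\y.false) true) || ((\z.true) 5)) then ((\u.u) (if true then (\v.true) else (\w.false))) else (\p.((\q.true) true))) in (4 * (((\r.8) false) + (let s = 5 in s))))
step 1: [let@root] (4 * (((\r.8) false) + (let s = 5 in s)))
step 2: [beta@1.0] (4 * (8 + (let s = 5 in s)))
step 3: [let@1.1] (4 * (8 + 5))
step 4: [delta@1] (4 * 13)
step 5: [delta@root] 52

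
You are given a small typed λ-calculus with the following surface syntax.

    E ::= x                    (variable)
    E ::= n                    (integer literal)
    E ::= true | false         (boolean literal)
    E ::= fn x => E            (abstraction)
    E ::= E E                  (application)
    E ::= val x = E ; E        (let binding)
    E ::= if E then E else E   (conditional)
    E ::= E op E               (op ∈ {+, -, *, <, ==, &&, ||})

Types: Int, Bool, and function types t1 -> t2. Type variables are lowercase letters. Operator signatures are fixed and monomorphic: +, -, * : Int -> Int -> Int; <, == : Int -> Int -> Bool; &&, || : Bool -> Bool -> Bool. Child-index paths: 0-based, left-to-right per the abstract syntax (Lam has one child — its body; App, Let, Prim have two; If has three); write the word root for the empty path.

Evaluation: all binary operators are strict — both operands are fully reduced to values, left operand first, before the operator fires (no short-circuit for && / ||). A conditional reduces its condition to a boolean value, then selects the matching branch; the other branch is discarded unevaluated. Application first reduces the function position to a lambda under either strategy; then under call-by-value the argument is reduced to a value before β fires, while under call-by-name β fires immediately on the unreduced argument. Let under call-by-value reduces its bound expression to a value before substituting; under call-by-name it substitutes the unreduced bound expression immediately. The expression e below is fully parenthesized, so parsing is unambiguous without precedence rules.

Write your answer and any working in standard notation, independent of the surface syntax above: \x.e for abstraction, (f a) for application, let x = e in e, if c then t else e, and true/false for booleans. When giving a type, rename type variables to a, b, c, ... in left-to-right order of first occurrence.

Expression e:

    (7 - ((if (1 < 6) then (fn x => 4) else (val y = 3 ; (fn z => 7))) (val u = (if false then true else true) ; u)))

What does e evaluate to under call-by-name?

Working:
step 0: (7 - ((if (1 < 6) then (\x.4) else (let y = 3 in (\z.7))) (let u = (if false then true else true) in u)))
step 1: [delta@1.0.0] (7 - ((if true then (\x.4) else (let y = 3 in (\z.7))) (let u = (if false then true else true) in u)))
step 2: [if@1.0] (7 - ((\x.4) (let u = (if false then true else true) in u)))
step 3: [beta@1] (7 - 4)
step 4: [delta@root] 3

Answer: 3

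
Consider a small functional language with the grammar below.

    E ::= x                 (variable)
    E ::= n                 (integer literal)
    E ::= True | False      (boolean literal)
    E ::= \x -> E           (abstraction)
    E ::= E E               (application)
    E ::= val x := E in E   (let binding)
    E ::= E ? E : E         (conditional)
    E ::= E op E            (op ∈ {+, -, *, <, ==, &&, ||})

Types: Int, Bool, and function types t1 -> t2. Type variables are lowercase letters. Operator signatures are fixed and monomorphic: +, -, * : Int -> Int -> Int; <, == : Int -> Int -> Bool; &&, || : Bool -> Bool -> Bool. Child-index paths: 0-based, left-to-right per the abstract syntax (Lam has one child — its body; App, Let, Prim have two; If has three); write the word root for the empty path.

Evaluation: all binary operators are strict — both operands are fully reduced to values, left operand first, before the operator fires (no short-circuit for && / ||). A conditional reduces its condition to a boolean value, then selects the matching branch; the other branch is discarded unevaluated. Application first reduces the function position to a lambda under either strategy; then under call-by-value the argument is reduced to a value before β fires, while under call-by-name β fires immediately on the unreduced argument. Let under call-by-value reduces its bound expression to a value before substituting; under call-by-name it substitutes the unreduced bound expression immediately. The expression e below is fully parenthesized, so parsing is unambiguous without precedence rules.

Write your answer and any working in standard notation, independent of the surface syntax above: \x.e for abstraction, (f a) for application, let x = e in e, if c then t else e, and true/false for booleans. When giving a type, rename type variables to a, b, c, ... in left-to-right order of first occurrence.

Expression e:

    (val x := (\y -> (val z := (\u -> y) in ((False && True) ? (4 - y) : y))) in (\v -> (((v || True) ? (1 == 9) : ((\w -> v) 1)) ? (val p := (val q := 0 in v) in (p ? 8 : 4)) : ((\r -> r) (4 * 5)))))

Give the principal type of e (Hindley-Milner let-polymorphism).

Answer: Bool -> Int

Derivation:
y : a
\u._ : b -> a
let z : forall. b -> a
  unify Bool ~ Bool
  unify Bool ~ Bool
  unify Bool ~ Bool
  unify Int ~ Int
y : a
  unify a ~ Int
y : Int
  unify Int ~ Int
\y._ : Int -> Int
let x : Int -> Int
v : c
  unify c ~ Bool
  unify Bool ~ Bool
  unify Bool ~ Bool
  unify Int ~ Int
  unify Int ~ Int
v : Bool
\w._ : d -> Bool
  unify d -> Bool ~ Int -> e
  unify d ~ Int
  unify Bool ~ e
_ _ : Bool
  unify Bool ~ Bool
  unify Bool ~ Bool
let q : Int
v : Bool
let p : Bool
p : Bool
  unify Bool ~ Bool
  unify Int ~ Int
r : f
\r._ : f -> f
  unify Int ~ Int
  unify Int ~ Int
  unify f -> f ~ Int -> g
  unify f ~ Int
  unify Int ~ g
_ _ : Int
  unify Int ~ Int
\v._ : Bool -> Int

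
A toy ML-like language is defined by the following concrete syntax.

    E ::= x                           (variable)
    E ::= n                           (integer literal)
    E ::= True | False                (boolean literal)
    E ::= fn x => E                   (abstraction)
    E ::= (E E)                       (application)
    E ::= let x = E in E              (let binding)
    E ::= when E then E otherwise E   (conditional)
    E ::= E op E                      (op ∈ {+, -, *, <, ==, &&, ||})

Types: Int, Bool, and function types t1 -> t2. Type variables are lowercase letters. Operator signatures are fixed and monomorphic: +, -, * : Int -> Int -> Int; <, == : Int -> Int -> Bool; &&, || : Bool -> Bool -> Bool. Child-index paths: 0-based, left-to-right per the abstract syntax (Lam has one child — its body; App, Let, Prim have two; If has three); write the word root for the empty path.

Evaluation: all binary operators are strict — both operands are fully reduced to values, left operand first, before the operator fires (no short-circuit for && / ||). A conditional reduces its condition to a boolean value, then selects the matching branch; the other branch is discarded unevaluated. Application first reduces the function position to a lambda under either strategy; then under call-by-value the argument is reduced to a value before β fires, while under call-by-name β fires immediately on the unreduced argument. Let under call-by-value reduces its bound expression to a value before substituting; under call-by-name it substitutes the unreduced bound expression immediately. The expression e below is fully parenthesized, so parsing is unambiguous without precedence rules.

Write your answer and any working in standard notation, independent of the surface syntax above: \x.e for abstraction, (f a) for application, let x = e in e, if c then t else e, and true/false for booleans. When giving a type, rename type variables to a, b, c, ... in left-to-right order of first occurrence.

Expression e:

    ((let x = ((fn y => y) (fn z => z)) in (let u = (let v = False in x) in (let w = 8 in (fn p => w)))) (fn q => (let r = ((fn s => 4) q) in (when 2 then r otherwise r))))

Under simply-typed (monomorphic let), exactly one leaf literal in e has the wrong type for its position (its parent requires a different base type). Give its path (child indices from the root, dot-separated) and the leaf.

Answer: 1.0.1.0 : 2

Trace:
y : a
\y._ : a -> a
z : b
\z._ : b -> b
  unify a -> a ~ (b -> b) -> c
  unify a ~ b -> b
  unify b -> b ~ c
_ _ : b -> b
let x : b -> b
let v : Bool
x : b -> b
let u : b -> b
let w : Int
w : Int
\p._ : d -> Int
\s._ : f -> Int
q : e
  unify f -> Int ~ e -> g
  unify f ~ e
  unify Int ~ g
_ _ : Int
let r : Int
  unify Int ~ Bool
  FAIL: mismatch Int ~ Bool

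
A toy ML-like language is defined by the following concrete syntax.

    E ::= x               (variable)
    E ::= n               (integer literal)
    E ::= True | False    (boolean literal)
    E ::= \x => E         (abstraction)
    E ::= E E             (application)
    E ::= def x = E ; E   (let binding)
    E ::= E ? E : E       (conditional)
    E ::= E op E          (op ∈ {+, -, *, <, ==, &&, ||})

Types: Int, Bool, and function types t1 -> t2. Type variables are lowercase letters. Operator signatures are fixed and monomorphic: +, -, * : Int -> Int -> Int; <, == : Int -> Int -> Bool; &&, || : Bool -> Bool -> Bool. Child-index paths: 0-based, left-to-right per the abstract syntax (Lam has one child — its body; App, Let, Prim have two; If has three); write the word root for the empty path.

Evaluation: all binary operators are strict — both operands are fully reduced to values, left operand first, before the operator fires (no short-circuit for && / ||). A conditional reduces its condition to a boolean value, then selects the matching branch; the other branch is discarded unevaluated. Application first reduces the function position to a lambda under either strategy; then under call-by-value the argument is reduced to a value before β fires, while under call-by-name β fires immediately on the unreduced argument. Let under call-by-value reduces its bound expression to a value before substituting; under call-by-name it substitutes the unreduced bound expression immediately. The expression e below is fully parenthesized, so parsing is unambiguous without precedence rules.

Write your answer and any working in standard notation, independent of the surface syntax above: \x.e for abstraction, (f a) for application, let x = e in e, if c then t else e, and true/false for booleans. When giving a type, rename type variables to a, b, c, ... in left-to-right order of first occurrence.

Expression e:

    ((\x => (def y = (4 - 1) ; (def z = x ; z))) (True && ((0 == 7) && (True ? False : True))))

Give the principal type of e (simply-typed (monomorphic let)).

Answer: Bool

Working:
  unify Int ~ Int
  unify Int ~ Int
let y : Int
x : a
let z : a
z : a
\x._ : a -> a
  unify Bool ~ Bool
  unify Int ~ Int
  unify Int ~ Int
  unify Bool ~ Bool
  unify Bool ~ Bool
  unify Bool ~ Bool
  unify Bool ~ Bool
  unify Bool ~ Bool
  unify a -> a ~ Bool -> b
  unify a ~ Bool
  unify Bool ~ b
_ _ : Bool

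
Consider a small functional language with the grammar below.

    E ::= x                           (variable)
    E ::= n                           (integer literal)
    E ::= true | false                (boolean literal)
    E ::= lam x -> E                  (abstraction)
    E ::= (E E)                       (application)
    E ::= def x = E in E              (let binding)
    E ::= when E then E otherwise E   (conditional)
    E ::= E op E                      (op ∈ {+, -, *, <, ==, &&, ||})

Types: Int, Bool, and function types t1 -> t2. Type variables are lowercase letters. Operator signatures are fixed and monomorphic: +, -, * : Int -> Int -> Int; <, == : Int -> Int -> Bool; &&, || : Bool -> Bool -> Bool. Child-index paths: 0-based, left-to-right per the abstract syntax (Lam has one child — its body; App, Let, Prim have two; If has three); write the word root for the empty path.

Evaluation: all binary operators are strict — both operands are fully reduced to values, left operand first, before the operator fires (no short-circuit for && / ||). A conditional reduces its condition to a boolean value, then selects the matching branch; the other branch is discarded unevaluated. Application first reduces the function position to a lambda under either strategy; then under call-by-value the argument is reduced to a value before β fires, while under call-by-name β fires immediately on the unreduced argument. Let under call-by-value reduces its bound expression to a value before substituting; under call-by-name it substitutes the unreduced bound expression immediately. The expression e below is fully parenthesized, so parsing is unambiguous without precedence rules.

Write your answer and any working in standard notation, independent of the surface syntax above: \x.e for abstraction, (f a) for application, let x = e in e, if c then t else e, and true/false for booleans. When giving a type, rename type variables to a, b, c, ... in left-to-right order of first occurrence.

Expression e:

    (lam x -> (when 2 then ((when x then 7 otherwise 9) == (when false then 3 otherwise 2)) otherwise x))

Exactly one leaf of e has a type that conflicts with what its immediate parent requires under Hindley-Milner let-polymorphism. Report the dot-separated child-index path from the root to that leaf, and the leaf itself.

Derivation:
  unify Int ~ Bool
  FAIL: mismatch Int ~ Bool

Answer: 0.0 : 2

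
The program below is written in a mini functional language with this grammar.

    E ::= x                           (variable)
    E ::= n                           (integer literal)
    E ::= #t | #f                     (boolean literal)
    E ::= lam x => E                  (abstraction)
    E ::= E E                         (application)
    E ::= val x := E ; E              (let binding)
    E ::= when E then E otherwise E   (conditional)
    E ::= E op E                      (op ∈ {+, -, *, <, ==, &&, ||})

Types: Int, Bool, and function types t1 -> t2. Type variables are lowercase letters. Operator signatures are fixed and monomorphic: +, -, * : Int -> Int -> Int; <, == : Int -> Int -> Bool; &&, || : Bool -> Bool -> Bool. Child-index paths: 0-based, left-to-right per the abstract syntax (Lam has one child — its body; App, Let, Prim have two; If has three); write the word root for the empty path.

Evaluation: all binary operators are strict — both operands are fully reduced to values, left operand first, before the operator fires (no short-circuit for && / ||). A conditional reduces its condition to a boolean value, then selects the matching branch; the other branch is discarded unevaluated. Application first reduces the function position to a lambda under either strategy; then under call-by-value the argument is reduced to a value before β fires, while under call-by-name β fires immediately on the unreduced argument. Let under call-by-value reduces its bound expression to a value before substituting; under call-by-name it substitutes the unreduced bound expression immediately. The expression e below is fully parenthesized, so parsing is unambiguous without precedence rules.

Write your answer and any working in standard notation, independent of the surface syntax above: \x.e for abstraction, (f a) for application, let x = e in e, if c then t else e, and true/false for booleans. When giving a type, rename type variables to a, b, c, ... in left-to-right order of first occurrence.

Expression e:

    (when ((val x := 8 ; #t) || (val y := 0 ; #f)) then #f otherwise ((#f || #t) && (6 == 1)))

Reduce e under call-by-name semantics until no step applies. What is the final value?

Answer: false

Working:
step 0: (if ((let x = 8 in true) || (let y = 0 in false)) then false else ((false || true) && (6 == 1)))
step 1: [let@0.0] (if (true || (let y = 0 in false)) then false else ((false || true) && (6 == 1)))
step 2: [let@0.1] (if (true || false) then false else ((false || true) && (6 == 1)))
step 3: [delta@0] (if true then false else ((false || true) && (6 == 1)))
step 4: [if@root] false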